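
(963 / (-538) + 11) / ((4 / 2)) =4.61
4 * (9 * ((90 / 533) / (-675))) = -0.01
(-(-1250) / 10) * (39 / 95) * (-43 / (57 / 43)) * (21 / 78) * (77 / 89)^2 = -1918476175 / 5718962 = -335.46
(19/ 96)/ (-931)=-1/ 4704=-0.00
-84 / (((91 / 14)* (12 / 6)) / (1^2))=-84 / 13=-6.46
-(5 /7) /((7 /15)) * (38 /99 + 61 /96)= -80725 /51744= -1.56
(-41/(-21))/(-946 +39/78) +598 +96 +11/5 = 138233581/198555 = 696.20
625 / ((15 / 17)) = 2125 / 3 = 708.33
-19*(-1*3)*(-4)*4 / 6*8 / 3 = -1216 / 3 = -405.33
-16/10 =-8/5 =-1.60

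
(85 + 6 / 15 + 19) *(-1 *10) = -1044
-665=-665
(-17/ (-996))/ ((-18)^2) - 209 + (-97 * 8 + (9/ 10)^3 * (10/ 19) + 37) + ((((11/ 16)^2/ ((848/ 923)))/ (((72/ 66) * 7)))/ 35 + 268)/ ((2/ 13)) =647645041298270489/ 815266993766400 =794.40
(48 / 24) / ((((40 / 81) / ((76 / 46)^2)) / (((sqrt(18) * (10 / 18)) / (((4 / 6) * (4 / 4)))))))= 29241 * sqrt(2) / 1058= 39.09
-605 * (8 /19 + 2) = -27830 /19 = -1464.74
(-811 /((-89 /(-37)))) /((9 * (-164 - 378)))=30007 /434142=0.07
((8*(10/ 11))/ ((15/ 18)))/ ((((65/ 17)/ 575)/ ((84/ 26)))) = 7882560/ 1859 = 4240.22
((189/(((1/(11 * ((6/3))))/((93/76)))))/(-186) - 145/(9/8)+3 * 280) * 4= 467689/171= 2735.02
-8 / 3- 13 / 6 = -29 / 6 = -4.83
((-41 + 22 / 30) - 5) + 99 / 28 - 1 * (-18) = -9967 / 420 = -23.73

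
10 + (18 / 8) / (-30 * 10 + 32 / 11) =130621 / 13072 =9.99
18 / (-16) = -9 / 8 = -1.12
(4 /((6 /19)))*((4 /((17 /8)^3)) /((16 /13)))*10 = 632320 /14739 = 42.90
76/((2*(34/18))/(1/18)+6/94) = 3572/3199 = 1.12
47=47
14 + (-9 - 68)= -63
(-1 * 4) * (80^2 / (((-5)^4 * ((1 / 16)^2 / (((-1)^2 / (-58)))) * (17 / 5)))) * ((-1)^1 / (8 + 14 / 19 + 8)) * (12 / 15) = -4980736 / 1959675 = -2.54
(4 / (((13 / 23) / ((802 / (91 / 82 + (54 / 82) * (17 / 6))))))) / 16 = 378143 / 3172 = 119.21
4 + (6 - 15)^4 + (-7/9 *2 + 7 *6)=59449/9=6605.44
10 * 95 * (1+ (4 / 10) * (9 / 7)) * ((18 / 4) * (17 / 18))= 85595 / 14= 6113.93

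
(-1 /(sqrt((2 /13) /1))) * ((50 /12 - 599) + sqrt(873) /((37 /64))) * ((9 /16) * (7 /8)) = -189 * sqrt(2522) /148 + 74949 * sqrt(26) /512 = 682.29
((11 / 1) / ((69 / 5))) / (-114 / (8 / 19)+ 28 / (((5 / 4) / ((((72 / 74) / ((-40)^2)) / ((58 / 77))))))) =-29507500 / 10022089437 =-0.00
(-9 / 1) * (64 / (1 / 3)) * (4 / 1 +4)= -13824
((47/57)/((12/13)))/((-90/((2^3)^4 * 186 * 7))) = -135769088/2565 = -52931.42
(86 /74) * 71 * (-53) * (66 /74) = -5339697 /1369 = -3900.44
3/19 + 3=60/19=3.16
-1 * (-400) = 400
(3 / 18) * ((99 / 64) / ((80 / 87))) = 2871 / 10240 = 0.28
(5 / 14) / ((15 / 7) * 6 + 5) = 1 / 50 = 0.02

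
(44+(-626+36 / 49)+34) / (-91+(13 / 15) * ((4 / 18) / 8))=14480640 / 2407223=6.02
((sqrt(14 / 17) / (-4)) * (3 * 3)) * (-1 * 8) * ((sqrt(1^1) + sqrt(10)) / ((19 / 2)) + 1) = 72 * sqrt(595) / 323 + 378 * sqrt(238) / 323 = 23.49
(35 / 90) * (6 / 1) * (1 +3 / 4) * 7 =343 / 12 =28.58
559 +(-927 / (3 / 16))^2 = 24443695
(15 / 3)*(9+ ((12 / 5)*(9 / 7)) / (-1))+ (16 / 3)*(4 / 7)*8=1133 / 21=53.95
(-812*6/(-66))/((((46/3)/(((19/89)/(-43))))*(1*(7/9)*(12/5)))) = -0.01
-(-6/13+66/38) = -1.28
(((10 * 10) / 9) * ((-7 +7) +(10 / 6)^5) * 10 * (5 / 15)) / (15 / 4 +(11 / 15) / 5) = 312500000 / 2556603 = 122.23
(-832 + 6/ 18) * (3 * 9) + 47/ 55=-1234978/ 55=-22454.15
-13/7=-1.86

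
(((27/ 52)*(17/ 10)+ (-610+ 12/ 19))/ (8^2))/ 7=-6011839/ 4426240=-1.36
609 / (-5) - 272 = -1969 / 5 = -393.80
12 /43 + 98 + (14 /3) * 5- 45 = 9883 /129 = 76.61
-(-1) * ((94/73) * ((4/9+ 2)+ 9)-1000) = -647318/657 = -985.26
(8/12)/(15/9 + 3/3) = 0.25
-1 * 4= -4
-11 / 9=-1.22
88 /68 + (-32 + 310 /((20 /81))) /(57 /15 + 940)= 415631 /160446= 2.59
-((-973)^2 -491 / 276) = -261296713 / 276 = -946727.22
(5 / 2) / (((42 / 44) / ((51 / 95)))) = 187 / 133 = 1.41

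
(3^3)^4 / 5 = 531441 / 5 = 106288.20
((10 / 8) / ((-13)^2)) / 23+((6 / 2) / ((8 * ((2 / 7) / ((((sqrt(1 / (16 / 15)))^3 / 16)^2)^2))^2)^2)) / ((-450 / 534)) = 1870722095783555175998016413522511765987382961649905 / 5817197429048544914491108295442628707740272429616857088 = 0.00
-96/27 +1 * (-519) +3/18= -9403/18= -522.39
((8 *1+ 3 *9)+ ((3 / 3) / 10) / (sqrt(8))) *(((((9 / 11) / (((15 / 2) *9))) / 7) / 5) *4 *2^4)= 16 *sqrt(2) / 28875+ 128 / 165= 0.78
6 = 6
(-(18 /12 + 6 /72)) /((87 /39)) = -247 /348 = -0.71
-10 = -10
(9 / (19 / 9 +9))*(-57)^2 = 263169 / 100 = 2631.69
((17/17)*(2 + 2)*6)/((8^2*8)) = 3/64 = 0.05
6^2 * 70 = 2520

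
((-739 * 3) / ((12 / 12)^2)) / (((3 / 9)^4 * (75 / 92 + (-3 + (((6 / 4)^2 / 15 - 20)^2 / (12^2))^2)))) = -13703247912960000 / 404616288263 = -33867.27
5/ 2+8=21/ 2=10.50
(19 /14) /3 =19 /42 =0.45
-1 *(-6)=6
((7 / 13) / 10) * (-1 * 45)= -63 / 26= -2.42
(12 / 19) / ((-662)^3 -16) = -1 / 459352778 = -0.00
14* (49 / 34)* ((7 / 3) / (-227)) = -2401 / 11577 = -0.21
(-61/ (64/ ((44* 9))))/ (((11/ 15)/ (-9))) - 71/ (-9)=668171/ 144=4640.08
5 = 5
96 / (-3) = -32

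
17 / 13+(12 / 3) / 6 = 77 / 39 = 1.97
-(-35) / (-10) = -7 / 2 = -3.50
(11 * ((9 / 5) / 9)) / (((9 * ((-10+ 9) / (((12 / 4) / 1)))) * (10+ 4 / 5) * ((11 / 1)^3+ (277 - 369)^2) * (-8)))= 11 / 12694320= 0.00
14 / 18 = 7 / 9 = 0.78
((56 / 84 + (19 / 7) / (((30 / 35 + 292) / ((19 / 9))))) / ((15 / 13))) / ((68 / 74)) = 6089941 / 9409500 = 0.65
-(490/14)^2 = -1225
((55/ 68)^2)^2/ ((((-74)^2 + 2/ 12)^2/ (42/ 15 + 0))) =952875/ 23846031265568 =0.00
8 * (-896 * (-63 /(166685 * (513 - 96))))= 0.01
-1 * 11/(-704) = 1/64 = 0.02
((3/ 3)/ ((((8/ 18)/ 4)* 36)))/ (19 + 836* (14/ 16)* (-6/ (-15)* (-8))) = -5/ 46436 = -0.00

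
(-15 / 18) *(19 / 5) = -19 / 6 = -3.17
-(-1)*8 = 8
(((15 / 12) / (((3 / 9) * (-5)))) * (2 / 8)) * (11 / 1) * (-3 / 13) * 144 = 891 / 13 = 68.54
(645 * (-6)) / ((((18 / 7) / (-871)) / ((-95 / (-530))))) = 24906245 / 106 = 234964.58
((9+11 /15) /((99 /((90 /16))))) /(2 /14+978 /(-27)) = -1533 /100012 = -0.02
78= 78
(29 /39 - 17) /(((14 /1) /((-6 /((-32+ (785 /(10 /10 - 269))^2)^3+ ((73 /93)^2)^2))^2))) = -2922278649299875035000058374968657746269101359104 /11536040930399625378842776981794206889623744446219983739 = -0.00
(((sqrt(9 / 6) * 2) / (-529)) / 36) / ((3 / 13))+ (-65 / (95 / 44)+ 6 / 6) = -553 / 19 - 13 * sqrt(6) / 57132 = -29.11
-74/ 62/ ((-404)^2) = -37/ 5059696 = -0.00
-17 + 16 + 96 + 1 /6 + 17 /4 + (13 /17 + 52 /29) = 603281 /5916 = 101.97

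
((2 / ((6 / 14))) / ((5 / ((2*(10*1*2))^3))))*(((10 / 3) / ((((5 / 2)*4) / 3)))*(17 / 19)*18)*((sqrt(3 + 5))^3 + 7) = 127948800 / 19 + 292454400*sqrt(2) / 19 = 28502198.89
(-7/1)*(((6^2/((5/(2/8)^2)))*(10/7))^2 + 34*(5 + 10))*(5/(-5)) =100041/28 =3572.89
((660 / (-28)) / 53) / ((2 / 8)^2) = -2640 / 371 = -7.12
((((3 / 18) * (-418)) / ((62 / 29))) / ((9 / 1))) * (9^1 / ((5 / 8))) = -24244 / 465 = -52.14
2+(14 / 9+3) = 59 / 9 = 6.56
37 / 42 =0.88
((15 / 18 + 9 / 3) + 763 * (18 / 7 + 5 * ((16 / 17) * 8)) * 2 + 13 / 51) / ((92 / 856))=13134785 / 23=571077.61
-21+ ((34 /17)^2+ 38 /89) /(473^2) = -418149107 /19911881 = -21.00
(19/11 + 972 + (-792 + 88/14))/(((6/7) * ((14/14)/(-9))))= -43431/22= -1974.14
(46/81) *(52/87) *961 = 2298712/7047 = 326.20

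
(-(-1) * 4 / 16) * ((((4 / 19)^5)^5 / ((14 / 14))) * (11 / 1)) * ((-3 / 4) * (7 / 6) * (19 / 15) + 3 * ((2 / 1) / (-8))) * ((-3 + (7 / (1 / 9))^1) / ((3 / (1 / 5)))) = -345229058935619584 / 1396147435323841343049144154207485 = -0.00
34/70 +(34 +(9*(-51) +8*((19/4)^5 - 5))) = 84582441/4480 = 18880.01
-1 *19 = -19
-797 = -797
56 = 56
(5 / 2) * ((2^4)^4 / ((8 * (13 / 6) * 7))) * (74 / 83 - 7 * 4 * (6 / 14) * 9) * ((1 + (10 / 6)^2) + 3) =-3173171200 / 3237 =-980281.50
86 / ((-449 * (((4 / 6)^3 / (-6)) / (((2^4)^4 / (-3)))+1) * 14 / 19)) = -0.26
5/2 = 2.50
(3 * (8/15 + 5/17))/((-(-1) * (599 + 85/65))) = 2743/663340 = 0.00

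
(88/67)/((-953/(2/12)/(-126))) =1848/63851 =0.03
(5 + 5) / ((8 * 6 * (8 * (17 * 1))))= 5 / 3264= 0.00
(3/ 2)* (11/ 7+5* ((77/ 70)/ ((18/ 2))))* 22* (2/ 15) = 605/ 63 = 9.60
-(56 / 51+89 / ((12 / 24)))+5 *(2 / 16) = -72817 / 408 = -178.47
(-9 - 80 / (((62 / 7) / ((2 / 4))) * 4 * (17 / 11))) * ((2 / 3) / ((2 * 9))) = -5128 / 14229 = -0.36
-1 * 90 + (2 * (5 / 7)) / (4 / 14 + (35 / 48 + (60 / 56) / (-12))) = -27510 / 311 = -88.46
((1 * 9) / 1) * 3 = 27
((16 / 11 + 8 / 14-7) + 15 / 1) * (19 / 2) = 7334 / 77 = 95.25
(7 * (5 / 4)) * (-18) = -315 / 2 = -157.50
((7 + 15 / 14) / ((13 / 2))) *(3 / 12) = 113 / 364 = 0.31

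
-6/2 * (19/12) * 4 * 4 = -76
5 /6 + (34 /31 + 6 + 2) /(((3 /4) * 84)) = 1273 /1302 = 0.98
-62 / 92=-31 / 46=-0.67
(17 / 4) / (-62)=-17 / 248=-0.07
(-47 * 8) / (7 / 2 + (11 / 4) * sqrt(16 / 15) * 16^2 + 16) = 439920 / 31696609 - 4235264 * sqrt(15) / 31696609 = -0.50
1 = 1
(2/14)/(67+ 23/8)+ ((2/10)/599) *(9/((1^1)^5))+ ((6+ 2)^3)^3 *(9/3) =4718867817490217/11719435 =402653184.01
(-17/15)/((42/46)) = -391/315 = -1.24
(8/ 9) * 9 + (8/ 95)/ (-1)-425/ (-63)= 87751/ 5985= 14.66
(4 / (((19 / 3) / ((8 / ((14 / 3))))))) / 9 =16 / 133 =0.12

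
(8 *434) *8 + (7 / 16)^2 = 7110705 / 256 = 27776.19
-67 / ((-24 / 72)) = 201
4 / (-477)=-4 / 477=-0.01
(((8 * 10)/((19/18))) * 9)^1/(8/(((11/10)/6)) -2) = 71280/4351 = 16.38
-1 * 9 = -9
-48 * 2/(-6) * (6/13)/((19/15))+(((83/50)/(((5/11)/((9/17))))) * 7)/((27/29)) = 64138733/3149250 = 20.37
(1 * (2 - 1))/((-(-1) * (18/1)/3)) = 1/6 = 0.17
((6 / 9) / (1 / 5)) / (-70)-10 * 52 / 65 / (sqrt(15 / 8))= -16 * sqrt(30) / 15-1 / 21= -5.89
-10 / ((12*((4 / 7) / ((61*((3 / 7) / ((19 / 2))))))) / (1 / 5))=-61 / 76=-0.80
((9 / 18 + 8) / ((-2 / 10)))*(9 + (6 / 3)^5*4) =-5822.50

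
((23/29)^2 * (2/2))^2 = 279841/707281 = 0.40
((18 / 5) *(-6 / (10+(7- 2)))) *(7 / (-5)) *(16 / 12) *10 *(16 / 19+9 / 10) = 111216 / 2375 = 46.83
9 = 9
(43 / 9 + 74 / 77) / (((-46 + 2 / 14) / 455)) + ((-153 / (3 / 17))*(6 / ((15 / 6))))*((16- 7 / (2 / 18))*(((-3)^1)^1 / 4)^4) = 314096829253 / 10169280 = 30886.83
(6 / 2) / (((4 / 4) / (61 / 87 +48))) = 4237 / 29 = 146.10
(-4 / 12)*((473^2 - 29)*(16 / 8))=-447400 / 3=-149133.33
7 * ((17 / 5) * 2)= 238 / 5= 47.60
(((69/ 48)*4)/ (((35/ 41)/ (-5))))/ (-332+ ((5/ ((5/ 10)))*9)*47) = -943/ 109144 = -0.01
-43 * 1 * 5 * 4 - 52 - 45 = -957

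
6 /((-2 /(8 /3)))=-8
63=63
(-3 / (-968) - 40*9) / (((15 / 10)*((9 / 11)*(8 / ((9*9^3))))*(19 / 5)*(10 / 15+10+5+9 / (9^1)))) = -254039733 / 66880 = -3798.44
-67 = -67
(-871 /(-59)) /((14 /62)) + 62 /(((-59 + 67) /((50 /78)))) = 4532231 /64428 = 70.35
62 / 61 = 1.02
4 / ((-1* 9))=-4 / 9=-0.44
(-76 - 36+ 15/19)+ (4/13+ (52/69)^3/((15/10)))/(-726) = -9827005322371/88363336347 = -111.21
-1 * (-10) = 10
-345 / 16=-21.56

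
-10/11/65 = -2/143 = -0.01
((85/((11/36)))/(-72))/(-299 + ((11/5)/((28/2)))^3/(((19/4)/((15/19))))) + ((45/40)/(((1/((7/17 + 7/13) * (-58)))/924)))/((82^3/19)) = -2433199322082387215/1240618057537744028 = -1.96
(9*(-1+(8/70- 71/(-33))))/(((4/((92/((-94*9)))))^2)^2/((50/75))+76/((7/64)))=613691313/147949443661580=0.00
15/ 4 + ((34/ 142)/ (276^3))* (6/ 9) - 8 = -9516248695/ 2239117344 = -4.25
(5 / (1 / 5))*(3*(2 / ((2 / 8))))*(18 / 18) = 600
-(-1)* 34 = 34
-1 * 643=-643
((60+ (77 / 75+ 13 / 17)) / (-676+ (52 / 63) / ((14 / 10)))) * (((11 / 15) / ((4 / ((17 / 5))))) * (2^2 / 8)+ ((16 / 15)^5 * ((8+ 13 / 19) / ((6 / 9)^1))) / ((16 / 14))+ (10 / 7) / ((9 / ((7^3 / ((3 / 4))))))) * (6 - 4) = -1523856329191 / 93952625000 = -16.22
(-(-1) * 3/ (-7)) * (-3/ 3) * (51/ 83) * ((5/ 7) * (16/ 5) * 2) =4896/ 4067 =1.20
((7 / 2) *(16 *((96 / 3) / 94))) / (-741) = -896 / 34827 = -0.03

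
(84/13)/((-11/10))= -840/143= -5.87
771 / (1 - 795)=-771 / 794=-0.97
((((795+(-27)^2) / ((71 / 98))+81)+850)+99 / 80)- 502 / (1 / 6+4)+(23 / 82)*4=3395889633 / 1164400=2916.43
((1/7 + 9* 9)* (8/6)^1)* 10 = 1081.90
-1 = -1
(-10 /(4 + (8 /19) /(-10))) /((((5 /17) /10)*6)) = -8075 /564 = -14.32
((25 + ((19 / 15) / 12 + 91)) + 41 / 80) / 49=2399 / 1008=2.38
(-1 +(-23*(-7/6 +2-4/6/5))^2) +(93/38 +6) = 506649/1900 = 266.66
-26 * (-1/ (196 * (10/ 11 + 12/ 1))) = 143/ 13916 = 0.01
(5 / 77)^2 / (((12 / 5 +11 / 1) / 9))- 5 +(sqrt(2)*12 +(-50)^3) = -49657360090 / 397243 +12*sqrt(2) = -124988.03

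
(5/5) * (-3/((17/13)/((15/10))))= -117/34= -3.44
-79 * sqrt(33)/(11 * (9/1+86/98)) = -3871 * sqrt(33)/5324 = -4.18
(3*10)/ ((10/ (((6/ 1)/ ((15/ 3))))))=18/ 5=3.60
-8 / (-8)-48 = -47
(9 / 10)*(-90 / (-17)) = 81 / 17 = 4.76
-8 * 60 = -480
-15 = -15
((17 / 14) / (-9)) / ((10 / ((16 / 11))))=-68 / 3465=-0.02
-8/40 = -1/5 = -0.20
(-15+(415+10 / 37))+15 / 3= 14995 / 37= 405.27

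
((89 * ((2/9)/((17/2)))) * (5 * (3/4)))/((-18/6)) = -445/153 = -2.91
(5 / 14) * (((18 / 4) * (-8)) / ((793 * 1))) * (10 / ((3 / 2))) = -600 / 5551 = -0.11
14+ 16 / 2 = 22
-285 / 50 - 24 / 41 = -2577 / 410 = -6.29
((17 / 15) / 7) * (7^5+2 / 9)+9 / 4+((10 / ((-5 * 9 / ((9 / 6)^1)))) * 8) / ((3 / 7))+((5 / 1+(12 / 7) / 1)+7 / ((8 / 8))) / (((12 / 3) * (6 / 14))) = 2060249 / 756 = 2725.20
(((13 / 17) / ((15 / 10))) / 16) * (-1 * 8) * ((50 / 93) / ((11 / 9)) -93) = 136773 / 5797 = 23.59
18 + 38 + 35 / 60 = 56.58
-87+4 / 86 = -3739 / 43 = -86.95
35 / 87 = 0.40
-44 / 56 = -11 / 14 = -0.79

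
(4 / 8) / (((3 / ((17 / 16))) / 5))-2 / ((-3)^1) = 149 / 96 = 1.55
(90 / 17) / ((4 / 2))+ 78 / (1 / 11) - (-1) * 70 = 15821 / 17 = 930.65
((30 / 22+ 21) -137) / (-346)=1261 / 3806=0.33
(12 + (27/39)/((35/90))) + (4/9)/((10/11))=58432/4095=14.27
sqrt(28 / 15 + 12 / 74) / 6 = sqrt(624930) / 3330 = 0.24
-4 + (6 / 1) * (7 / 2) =17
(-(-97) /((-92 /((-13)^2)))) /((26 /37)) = -46657 /184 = -253.57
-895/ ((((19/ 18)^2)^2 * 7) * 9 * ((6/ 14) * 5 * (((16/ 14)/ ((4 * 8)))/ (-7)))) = 136406592/ 130321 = 1046.70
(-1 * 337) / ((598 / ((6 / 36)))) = -337 / 3588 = -0.09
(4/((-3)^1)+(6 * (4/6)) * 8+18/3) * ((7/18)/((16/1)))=385/432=0.89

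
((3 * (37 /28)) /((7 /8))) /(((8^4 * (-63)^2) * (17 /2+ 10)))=1 /66382848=0.00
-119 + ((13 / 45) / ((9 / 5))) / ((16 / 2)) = -118.98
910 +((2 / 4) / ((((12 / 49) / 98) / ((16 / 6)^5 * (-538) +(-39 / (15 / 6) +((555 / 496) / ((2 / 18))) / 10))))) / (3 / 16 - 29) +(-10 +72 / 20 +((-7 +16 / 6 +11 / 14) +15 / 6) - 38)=1472434308460673 / 2917078920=504763.27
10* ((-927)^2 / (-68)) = -4296645 / 34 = -126371.91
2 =2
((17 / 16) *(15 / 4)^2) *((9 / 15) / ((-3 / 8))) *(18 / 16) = -6885 / 256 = -26.89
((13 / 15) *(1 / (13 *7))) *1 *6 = 2 / 35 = 0.06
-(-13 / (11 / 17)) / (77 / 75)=16575 / 847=19.57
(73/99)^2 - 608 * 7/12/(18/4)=-767135/9801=-78.27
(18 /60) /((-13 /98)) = -147 /65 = -2.26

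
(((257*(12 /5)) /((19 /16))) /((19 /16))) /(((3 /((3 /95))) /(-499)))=-393962496 /171475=-2297.49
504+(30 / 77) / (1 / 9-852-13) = 151040601 / 299684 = 504.00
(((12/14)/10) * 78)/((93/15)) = 1.08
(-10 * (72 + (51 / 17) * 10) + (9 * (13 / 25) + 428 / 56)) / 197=-352687 / 68950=-5.12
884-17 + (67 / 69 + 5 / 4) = 239905 / 276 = 869.22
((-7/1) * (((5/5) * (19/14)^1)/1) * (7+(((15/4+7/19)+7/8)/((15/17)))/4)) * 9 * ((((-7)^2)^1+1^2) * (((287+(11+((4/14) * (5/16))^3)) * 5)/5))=-60243669028485/5619712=-10720063.42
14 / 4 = 7 / 2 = 3.50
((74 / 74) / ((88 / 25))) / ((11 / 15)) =375 / 968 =0.39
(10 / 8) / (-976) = -5 / 3904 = -0.00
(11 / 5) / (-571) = -11 / 2855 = -0.00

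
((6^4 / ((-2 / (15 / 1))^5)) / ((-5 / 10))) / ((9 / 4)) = 27337500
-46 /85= -0.54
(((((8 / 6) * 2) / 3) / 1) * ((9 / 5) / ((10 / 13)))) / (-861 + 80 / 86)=-0.00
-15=-15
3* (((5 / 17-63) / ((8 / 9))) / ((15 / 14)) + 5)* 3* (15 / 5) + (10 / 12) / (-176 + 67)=-45659386 / 27795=-1642.72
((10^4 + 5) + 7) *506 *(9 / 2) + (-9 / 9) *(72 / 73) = 1664204580 / 73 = 22797323.01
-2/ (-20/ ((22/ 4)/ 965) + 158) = 11/ 18431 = 0.00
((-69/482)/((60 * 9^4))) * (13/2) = -0.00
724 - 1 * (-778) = 1502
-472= -472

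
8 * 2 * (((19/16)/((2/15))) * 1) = 285/2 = 142.50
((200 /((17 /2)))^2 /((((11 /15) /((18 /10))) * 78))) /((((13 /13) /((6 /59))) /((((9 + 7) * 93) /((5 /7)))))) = 8999424000 /2438293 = 3690.87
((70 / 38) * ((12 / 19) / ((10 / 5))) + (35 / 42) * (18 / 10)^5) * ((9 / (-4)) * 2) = -66312567 / 902500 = -73.48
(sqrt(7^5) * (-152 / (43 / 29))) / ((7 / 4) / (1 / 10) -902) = 14896 * sqrt(7) / 2623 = 15.03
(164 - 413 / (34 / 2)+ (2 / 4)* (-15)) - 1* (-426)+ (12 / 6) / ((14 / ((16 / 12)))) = 398695 / 714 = 558.40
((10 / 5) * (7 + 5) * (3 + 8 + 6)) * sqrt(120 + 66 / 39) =408 * sqrt(20566) / 13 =4500.82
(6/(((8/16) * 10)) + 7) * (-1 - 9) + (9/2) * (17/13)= -1979/26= -76.12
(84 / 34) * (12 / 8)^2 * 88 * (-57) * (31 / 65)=-14694372 / 1105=-13298.07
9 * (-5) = -45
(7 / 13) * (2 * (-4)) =-56 / 13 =-4.31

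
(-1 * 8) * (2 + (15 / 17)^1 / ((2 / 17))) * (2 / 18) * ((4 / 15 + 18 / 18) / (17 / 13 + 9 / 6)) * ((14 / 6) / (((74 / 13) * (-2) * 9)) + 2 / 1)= -74158786 / 9845145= -7.53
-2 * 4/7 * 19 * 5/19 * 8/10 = -32/7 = -4.57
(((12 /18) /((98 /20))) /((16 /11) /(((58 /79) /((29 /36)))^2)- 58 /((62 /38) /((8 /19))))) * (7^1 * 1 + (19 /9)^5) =-15764795552 /31296418335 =-0.50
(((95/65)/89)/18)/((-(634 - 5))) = -19/13099554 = -0.00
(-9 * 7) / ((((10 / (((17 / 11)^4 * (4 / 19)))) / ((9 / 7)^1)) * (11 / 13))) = -11.50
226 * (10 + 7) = 3842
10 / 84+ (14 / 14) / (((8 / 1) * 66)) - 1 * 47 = -57755 / 1232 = -46.88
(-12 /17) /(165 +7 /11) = -0.00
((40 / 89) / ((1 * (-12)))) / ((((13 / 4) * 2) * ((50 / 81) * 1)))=-54 / 5785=-0.01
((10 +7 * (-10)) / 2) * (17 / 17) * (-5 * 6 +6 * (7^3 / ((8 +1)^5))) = 5898040 / 6561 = 898.95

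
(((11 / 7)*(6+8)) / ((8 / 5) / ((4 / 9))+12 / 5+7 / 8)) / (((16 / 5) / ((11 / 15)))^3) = 1331 / 34560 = 0.04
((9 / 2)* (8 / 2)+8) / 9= 26 / 9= 2.89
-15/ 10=-1.50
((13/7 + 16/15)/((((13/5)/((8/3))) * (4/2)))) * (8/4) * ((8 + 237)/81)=85960/9477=9.07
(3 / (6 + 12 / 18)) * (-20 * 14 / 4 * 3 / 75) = -1.26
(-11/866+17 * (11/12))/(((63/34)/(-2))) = -1375385/81837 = -16.81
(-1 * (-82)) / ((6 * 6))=41 / 18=2.28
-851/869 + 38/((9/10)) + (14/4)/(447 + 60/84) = 2022195577/49022028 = 41.25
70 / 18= 35 / 9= 3.89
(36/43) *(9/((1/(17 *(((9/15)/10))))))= 7.69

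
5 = 5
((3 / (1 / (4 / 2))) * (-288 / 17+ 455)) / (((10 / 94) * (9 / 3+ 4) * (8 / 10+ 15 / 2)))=4200108 / 9877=425.24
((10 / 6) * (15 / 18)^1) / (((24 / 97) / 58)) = 70325 / 216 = 325.58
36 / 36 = 1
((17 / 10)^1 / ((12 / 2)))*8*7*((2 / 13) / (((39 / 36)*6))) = 952 / 2535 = 0.38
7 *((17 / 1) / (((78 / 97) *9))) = 11543 / 702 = 16.44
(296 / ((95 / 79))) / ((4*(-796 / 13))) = -37999 / 37810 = -1.00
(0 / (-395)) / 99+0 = 0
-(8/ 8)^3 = -1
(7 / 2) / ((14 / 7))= 1.75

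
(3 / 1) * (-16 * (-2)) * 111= 10656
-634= -634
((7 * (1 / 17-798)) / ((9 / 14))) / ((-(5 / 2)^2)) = 1063496 / 765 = 1390.19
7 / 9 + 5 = 52 / 9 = 5.78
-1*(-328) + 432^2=186952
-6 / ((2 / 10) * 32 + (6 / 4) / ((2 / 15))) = -120 / 353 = -0.34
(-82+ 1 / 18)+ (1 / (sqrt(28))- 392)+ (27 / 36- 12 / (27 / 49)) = -17819 / 36+ sqrt(7) / 14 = -494.78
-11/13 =-0.85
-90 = -90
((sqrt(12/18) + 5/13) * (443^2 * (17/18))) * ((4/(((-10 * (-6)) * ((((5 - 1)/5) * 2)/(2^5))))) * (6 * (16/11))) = 1067594560/1287 + 213518912 * sqrt(6)/297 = 2590506.26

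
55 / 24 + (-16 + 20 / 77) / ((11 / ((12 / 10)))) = 0.57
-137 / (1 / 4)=-548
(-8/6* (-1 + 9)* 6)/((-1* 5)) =64/5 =12.80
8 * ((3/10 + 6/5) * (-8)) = -96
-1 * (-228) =228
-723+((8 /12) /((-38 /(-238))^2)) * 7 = -584755 /1083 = -539.94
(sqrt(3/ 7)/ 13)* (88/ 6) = 44* sqrt(21)/ 273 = 0.74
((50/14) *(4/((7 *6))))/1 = 50/147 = 0.34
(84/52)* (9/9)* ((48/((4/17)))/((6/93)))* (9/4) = 298809/26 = 11492.65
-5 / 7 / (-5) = 1 / 7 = 0.14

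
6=6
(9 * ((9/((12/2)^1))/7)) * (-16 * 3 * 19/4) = -3078/7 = -439.71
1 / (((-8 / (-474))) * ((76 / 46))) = 5451 / 152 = 35.86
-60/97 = -0.62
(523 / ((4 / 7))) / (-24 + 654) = 523 / 360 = 1.45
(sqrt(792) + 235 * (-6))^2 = 1988892 -16920 * sqrt(22) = 1909530.17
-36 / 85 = -0.42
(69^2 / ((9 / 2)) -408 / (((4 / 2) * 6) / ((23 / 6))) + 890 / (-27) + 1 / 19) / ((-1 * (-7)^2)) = -459010 / 25137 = -18.26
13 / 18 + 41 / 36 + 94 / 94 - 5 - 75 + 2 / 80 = -27761 / 360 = -77.11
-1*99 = -99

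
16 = 16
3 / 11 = 0.27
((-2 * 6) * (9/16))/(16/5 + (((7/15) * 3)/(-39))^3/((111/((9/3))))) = -7407460125/3511683428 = -2.11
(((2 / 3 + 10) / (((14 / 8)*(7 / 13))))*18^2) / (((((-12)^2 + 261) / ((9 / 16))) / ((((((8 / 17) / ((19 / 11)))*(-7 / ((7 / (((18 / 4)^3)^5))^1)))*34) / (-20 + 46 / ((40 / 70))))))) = -8029754151691311 / 1638560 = -4900494429.07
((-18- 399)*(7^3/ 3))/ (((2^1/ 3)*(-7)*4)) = 20433/ 8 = 2554.12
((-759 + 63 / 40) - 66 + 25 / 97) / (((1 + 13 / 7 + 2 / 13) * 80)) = -290643899 / 85049600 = -3.42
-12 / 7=-1.71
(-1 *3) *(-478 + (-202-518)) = 3594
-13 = -13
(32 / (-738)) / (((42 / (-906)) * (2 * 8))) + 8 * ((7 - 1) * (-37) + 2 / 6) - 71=-4763762 / 2583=-1844.27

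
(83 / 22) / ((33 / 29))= 2407 / 726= 3.32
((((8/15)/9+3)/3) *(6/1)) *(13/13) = 826/135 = 6.12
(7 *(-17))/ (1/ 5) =-595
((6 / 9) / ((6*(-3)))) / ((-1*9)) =1 / 243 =0.00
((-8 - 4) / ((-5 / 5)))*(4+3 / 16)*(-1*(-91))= 18291 / 4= 4572.75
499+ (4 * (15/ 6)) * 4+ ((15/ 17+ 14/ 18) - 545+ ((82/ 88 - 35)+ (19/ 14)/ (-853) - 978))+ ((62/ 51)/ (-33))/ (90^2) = -82734183322277/ 81398463300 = -1016.41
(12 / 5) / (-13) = -12 / 65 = -0.18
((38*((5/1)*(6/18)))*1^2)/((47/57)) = 3610/47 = 76.81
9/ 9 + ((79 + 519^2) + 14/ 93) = 25058027/ 93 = 269441.15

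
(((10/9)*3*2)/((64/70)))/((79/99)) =5775/632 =9.14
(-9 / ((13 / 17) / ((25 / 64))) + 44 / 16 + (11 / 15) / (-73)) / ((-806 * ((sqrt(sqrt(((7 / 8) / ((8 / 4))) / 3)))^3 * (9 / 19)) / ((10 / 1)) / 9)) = 32151173 * 3^(3 / 4) * 7^(1 / 4) / 64251096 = 1.86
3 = 3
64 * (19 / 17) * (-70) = -85120 / 17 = -5007.06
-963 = -963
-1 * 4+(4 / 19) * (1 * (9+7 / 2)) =-26 / 19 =-1.37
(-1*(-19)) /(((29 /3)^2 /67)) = 11457 /841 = 13.62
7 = 7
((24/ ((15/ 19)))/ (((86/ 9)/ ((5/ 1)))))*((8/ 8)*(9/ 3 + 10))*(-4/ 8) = -4446/ 43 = -103.40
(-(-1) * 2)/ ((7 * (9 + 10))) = 2/ 133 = 0.02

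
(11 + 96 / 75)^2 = 94249 / 625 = 150.80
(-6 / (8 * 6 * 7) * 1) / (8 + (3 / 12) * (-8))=-1 / 336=-0.00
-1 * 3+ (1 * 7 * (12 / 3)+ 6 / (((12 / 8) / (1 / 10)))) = 127 / 5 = 25.40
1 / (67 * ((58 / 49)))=49 / 3886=0.01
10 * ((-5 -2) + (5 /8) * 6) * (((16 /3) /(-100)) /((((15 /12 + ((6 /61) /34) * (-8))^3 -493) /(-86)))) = 159583520774912 /525804896212305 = 0.30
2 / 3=0.67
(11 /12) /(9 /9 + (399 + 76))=0.00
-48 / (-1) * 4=192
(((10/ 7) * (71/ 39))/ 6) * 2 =710/ 819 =0.87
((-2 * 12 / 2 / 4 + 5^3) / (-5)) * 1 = -122 / 5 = -24.40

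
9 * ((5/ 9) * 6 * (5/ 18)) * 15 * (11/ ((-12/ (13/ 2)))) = -17875/ 24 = -744.79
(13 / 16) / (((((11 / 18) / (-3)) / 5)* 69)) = -585 / 2024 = -0.29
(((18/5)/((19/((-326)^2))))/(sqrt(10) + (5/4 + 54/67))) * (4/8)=-825977072/230355 + 7633167424 * sqrt(10)/4376745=1929.43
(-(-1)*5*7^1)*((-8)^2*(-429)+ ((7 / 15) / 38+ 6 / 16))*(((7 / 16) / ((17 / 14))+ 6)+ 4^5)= -61403347773691 / 62016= -990121061.88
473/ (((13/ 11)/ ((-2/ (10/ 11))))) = -880.51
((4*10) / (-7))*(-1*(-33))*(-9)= 11880 / 7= 1697.14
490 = 490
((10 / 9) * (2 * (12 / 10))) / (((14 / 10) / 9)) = 120 / 7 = 17.14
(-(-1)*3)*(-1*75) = -225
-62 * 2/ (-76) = 1.63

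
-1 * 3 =-3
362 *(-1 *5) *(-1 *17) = 30770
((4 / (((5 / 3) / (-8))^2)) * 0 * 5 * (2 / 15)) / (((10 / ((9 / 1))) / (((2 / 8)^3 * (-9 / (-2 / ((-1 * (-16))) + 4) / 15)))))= 0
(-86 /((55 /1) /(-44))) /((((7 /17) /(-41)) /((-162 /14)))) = 19421208 /245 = 79270.24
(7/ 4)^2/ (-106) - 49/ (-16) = 5145/ 1696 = 3.03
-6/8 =-3/4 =-0.75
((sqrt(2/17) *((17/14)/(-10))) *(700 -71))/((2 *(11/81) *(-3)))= 16983 *sqrt(34)/3080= 32.15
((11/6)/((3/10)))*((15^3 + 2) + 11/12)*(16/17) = 8917700/459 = 19428.54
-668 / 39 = -17.13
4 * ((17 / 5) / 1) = 68 / 5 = 13.60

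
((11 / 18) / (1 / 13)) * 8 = 572 / 9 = 63.56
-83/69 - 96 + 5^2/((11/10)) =-74.48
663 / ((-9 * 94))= -221 / 282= -0.78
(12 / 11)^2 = 144 / 121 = 1.19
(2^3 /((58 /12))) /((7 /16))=768 /203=3.78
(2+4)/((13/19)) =114/13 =8.77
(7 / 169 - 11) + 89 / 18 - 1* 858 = -2628331 / 3042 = -864.01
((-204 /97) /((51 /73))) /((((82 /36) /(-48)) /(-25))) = -6307200 /3977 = -1585.92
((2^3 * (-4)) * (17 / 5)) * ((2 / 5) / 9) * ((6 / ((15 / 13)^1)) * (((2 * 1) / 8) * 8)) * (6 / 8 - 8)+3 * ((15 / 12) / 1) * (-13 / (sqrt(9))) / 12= 6538441 / 18000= 363.25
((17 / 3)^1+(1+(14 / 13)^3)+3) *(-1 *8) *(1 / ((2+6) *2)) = -71945 / 13182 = -5.46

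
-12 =-12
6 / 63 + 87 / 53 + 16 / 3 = 2623 / 371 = 7.07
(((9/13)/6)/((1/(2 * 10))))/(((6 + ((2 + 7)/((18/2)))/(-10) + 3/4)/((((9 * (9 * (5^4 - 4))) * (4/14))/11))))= 60361200/133133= 453.39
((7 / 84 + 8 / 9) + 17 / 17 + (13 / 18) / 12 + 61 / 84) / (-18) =-0.15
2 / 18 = 1 / 9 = 0.11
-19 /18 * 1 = -1.06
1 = 1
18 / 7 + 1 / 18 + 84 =10915 / 126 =86.63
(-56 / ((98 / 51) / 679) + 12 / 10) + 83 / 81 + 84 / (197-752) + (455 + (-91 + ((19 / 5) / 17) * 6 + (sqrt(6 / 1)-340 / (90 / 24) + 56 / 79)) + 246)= -387696140341 / 20124855 + sqrt(6)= -19262.09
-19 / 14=-1.36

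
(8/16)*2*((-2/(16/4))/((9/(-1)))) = 0.06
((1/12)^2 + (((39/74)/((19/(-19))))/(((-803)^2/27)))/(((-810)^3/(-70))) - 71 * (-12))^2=2845849680000278227957476375014449/3920357635324440306971040000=725915.83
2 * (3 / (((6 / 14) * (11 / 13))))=16.55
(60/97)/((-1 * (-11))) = 0.06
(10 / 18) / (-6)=-5 / 54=-0.09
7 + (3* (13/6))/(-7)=6.07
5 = 5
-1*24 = -24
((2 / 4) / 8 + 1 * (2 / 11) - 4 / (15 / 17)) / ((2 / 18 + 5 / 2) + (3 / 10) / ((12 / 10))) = -33969 / 22660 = -1.50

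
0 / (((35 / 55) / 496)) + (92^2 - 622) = 7842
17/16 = 1.06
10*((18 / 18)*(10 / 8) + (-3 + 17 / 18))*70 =-5075 / 9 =-563.89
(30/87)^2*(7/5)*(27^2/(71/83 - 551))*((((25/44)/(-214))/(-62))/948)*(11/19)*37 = -652971375/3059123934387424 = -0.00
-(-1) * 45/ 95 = 9/ 19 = 0.47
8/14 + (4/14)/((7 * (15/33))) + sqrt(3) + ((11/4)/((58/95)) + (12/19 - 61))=-59616909/1079960 + sqrt(3)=-53.47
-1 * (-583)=583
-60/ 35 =-12/ 7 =-1.71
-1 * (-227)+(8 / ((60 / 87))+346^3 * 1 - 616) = 207106793 / 5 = 41421358.60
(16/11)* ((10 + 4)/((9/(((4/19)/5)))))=896/9405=0.10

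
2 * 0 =0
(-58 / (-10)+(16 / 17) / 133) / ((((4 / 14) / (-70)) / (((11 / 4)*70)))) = -176924055 / 646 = -273876.25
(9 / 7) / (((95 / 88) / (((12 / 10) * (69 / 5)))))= 327888 / 16625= 19.72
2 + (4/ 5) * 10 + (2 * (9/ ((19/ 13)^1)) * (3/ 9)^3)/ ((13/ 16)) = 602/ 57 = 10.56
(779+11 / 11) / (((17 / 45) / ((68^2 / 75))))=127296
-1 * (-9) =9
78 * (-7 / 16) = -273 / 8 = -34.12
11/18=0.61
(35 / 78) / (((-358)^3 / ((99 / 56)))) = -165 / 9543604096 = -0.00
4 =4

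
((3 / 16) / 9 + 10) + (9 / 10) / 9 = 2429 / 240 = 10.12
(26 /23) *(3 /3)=26 /23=1.13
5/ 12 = 0.42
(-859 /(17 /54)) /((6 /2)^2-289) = 23193 /2380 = 9.74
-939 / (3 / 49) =-15337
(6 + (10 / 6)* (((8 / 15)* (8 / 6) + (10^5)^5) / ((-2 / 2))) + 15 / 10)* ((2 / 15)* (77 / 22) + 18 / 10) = -15299999999999999999999994203 / 405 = -37777777777777777777777760.00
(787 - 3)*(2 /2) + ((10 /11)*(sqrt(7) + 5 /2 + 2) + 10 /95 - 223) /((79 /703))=-1010714 /869 + 7030*sqrt(7) /869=-1141.67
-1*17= -17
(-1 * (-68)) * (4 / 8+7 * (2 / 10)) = 129.20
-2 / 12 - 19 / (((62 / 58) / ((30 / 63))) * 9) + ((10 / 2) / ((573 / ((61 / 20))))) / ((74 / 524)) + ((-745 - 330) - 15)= -1090.92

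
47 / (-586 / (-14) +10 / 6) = 987 / 914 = 1.08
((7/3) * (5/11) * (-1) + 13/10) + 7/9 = 1007/990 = 1.02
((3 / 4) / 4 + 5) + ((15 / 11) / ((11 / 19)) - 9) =-2821 / 1936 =-1.46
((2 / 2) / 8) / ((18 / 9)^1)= 1 / 16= 0.06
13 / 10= 1.30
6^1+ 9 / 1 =15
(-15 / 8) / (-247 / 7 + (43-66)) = 35 / 1088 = 0.03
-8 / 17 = -0.47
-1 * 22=-22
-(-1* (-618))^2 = -381924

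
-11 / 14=-0.79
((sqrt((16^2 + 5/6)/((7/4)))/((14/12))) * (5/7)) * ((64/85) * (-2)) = -256 * sqrt(64722)/5831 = -11.17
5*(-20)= -100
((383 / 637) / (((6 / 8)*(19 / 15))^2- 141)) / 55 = -30640 / 392665273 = -0.00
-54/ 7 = -7.71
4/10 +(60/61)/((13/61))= 326/65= 5.02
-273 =-273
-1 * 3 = -3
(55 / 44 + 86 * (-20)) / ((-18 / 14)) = 1336.81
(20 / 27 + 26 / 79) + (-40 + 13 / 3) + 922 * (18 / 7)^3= 11444051147 / 731619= 15642.09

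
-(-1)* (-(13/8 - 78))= 76.38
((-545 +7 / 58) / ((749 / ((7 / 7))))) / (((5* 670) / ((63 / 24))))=-94809 / 166320800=-0.00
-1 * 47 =-47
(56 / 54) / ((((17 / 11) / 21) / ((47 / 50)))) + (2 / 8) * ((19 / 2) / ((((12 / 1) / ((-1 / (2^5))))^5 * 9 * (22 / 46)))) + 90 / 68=40946439877444840067 / 2810413568124518400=14.57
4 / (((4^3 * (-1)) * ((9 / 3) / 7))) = -0.15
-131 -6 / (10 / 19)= -712 / 5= -142.40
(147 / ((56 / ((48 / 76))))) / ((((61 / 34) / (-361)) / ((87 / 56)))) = -252909 / 488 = -518.26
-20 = -20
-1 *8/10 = -4/5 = -0.80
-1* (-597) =597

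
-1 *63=-63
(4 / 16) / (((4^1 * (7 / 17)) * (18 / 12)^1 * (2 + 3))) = 17 / 840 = 0.02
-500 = -500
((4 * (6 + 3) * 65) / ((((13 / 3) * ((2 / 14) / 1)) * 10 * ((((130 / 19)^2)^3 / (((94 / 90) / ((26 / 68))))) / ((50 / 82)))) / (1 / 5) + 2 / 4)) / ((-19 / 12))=-777749827065120 / 1003349049957612433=-0.00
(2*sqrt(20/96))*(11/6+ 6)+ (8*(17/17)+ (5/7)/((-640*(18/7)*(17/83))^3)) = 15.15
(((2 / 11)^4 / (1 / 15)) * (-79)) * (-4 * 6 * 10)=4550400 / 14641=310.80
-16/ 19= -0.84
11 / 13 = 0.85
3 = 3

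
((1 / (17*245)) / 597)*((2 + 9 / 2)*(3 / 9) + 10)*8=292 / 7459515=0.00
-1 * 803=-803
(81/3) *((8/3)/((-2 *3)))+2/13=-154/13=-11.85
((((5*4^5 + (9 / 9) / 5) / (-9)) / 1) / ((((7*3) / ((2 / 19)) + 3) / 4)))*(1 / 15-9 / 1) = 27444272 / 273375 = 100.39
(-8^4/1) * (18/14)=-36864/7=-5266.29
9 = 9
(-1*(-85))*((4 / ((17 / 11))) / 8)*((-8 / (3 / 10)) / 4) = -550 / 3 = -183.33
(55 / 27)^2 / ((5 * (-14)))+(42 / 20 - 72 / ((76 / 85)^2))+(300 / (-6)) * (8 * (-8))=57328336943 / 18421830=3111.98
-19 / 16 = -1.19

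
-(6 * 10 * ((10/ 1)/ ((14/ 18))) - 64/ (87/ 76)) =-435752/ 609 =-715.52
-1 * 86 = -86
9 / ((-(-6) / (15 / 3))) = 7.50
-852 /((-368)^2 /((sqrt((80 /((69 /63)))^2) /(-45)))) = 497 /48668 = 0.01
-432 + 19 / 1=-413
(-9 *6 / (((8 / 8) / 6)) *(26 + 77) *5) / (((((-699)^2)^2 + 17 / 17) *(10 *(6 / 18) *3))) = -8343 / 119365468601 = -0.00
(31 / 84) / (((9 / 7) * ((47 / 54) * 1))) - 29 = -2695 / 94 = -28.67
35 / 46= 0.76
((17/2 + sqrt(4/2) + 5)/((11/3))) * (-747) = -60507/22 - 2241 * sqrt(2)/11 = -3038.43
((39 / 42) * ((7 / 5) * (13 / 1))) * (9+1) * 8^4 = 692224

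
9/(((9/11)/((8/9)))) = 88/9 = 9.78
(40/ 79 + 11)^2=826281/ 6241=132.40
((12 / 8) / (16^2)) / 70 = 3 / 35840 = 0.00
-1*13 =-13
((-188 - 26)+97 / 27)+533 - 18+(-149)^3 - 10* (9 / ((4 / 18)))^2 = -179498533 / 54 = -3324046.91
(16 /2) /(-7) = -8 /7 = -1.14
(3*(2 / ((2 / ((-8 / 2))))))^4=20736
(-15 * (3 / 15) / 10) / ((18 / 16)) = -4 / 15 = -0.27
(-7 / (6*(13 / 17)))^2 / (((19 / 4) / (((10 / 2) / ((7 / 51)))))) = 171955 / 9633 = 17.85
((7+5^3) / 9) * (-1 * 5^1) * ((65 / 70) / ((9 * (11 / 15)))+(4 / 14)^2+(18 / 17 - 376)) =206012930 / 7497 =27479.38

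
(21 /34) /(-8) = -21 /272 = -0.08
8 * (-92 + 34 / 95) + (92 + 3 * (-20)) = -66608 / 95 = -701.14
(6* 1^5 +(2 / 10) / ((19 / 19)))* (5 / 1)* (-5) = -155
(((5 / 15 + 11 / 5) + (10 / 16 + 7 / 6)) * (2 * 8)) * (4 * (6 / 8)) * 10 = 2076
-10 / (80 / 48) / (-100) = 3 / 50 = 0.06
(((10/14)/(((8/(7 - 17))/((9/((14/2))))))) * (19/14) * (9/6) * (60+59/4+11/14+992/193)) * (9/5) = -10064390535/29657152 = -339.36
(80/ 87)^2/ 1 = 6400/ 7569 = 0.85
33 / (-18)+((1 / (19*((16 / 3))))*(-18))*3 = -1079 / 456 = -2.37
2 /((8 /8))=2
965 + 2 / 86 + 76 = 44764 / 43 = 1041.02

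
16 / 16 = 1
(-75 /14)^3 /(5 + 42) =-421875 /128968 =-3.27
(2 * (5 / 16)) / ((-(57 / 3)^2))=-5 / 2888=-0.00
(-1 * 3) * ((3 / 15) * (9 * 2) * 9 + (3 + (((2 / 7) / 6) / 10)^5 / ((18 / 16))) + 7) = -127.20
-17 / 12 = -1.42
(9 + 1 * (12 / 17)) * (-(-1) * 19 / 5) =627 / 17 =36.88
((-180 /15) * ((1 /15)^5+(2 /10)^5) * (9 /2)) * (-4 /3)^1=1952 /84375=0.02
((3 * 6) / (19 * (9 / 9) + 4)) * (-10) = -180 / 23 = -7.83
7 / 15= 0.47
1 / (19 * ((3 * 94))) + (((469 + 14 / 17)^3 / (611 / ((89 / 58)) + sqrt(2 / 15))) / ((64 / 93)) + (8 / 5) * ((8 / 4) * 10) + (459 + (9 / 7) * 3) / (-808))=2123159712467120098673690251 / 5609422747058419942464- 375330636358141359 * sqrt(30) / 5923195123957376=378151.72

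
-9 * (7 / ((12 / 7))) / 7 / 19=-21 / 76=-0.28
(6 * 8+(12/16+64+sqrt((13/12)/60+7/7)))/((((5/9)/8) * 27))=2 * sqrt(3665)/225+902/15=60.67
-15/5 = -3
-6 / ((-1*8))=3 / 4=0.75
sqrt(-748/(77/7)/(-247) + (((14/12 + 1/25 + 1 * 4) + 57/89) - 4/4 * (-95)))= sqrt(43980876731454)/659490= 10.06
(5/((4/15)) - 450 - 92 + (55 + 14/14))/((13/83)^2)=-12875541/676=-19046.66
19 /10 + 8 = 99 /10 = 9.90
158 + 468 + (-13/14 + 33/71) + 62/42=1869751/2982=627.01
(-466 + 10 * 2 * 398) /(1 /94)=704436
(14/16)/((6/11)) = 77/48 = 1.60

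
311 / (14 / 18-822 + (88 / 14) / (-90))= -97965 / 258707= -0.38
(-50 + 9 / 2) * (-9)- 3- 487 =-161 / 2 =-80.50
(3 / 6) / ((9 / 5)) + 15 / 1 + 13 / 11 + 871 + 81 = 191755 / 198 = 968.46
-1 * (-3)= 3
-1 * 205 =-205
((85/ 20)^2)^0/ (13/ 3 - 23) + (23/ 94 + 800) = 2106103/ 2632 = 800.19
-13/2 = -6.50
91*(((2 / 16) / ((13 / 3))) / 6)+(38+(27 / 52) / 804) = 267837 / 6968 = 38.44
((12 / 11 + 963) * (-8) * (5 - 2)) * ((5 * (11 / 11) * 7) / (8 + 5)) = -8908200 / 143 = -62295.10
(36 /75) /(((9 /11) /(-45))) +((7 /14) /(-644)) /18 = -3060293 /115920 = -26.40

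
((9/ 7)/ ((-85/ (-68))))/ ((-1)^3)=-36/ 35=-1.03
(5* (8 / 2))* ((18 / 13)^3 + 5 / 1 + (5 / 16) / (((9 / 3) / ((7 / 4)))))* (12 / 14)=134.35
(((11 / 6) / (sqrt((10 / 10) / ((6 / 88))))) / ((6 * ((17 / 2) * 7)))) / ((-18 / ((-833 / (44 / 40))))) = 0.06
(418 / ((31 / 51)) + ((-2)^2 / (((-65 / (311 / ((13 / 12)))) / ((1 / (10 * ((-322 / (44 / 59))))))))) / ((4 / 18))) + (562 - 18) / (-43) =36113307179438 / 53497655575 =675.04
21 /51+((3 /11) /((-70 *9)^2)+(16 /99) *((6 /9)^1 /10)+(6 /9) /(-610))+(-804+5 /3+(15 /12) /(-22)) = -73350784417 /91463400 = -801.97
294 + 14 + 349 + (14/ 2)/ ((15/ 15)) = 664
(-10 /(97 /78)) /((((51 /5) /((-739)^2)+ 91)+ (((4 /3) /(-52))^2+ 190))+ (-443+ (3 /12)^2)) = 51832562558400 /1043819555982883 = 0.05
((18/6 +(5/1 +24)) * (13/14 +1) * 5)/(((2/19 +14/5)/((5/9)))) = 9500/161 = 59.01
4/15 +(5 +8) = 199/15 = 13.27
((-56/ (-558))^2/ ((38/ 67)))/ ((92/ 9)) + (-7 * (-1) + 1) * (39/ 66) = 196612102/ 41575743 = 4.73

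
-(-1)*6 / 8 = 3 / 4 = 0.75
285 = 285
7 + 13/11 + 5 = 145/11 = 13.18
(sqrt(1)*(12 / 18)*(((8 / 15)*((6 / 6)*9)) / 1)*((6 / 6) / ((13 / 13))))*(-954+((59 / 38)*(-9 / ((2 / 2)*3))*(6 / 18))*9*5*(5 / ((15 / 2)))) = -304176 / 95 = -3201.85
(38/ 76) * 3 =3/ 2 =1.50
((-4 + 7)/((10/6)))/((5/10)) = 18/5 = 3.60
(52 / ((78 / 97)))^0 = 1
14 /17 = 0.82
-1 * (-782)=782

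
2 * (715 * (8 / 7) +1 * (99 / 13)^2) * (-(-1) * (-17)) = -29754.66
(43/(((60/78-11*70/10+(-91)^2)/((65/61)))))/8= 36335/52051056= 0.00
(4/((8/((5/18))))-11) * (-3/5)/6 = 391/360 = 1.09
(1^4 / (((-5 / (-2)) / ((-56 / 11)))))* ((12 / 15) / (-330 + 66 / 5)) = 28 / 5445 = 0.01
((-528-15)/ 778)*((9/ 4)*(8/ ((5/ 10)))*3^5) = -2375082/ 389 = -6105.61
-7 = -7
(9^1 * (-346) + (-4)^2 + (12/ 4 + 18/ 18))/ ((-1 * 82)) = 1547/ 41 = 37.73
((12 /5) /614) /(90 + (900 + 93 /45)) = 18 /4568467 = 0.00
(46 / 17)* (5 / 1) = 230 / 17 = 13.53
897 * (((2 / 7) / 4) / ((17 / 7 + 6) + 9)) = 897 / 244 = 3.68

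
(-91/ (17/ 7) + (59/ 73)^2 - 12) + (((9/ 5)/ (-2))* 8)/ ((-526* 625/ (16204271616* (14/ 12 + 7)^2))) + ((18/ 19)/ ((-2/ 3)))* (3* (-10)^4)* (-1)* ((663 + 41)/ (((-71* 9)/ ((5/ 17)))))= 2375985751547405004656/ 100441308409375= 23655463.96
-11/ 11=-1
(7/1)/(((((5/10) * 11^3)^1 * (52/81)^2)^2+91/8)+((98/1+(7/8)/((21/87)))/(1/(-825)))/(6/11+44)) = 236240404848/2475647219888779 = 0.00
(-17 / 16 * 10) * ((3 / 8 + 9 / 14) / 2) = -4845 / 896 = -5.41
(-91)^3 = -753571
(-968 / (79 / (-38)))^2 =1353062656 / 6241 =216802.22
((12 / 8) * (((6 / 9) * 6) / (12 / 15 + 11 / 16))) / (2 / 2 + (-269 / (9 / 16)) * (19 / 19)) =-864 / 102221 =-0.01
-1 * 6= -6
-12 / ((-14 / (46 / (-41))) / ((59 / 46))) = -354 / 287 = -1.23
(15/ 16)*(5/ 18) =25/ 96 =0.26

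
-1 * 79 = -79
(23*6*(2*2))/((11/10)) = 5520/11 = 501.82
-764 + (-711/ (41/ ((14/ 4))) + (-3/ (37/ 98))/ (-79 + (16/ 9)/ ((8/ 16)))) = -242675129/ 294298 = -824.59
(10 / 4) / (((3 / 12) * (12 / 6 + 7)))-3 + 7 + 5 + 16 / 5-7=284 / 45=6.31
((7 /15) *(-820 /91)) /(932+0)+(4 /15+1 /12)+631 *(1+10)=1261520129 /181740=6941.35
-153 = -153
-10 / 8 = -5 / 4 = -1.25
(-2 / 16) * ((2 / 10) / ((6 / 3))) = -1 / 80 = -0.01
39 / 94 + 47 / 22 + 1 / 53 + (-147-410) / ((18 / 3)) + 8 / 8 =-14675407 / 164406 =-89.26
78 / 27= 26 / 9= 2.89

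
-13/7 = -1.86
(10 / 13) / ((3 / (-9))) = -2.31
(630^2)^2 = 157529610000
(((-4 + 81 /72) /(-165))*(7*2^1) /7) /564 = 23 /372240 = 0.00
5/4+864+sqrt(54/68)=866.14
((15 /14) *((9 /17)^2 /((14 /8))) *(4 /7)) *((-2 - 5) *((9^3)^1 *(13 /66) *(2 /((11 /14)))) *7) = -61410960 /34969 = -1756.15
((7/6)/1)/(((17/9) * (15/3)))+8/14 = 827/1190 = 0.69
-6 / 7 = -0.86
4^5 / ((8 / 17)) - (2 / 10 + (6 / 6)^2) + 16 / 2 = 10914 / 5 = 2182.80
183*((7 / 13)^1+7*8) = 134505 / 13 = 10346.54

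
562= 562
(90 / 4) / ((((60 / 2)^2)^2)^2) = 1 / 29160000000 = 0.00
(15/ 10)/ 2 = 3/ 4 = 0.75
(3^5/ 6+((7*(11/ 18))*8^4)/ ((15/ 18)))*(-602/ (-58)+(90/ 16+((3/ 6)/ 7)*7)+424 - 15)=62389045283/ 6960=8963943.29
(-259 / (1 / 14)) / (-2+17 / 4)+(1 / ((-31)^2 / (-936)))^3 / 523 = -6732248202796856 / 4177479826467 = -1611.56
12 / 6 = 2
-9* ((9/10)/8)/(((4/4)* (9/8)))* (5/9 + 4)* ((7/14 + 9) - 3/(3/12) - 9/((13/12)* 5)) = 22181/1300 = 17.06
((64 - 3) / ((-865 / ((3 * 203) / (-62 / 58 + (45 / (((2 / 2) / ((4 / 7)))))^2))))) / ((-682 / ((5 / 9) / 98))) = 359107 / 664082549196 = 0.00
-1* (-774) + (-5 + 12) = 781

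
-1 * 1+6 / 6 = 0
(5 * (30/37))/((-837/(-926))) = 46300/10323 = 4.49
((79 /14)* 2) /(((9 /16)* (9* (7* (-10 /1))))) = -632 /19845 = -0.03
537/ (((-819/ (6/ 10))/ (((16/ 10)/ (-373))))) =1432/ 848575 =0.00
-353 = -353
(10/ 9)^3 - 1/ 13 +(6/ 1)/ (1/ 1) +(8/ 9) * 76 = 709357/ 9477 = 74.85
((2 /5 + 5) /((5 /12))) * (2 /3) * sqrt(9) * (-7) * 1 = -4536 /25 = -181.44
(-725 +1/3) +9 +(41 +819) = 433/3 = 144.33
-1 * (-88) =88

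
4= 4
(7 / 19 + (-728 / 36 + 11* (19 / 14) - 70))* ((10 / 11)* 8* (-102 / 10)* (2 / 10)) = 1111.62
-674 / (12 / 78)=-4381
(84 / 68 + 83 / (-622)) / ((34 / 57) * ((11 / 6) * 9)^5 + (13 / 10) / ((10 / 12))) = 44273800 / 29312145911397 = 0.00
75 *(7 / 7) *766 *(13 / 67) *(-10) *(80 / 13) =-685970.15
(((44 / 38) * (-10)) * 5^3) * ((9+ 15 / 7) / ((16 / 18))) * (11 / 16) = -26544375 / 2128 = -12473.86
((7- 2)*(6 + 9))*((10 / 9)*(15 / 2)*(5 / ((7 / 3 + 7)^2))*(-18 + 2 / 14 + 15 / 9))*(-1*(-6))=-2390625 / 686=-3484.88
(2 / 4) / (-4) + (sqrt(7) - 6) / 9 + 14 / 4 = sqrt(7) / 9 + 65 / 24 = 3.00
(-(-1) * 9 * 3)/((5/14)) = 378/5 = 75.60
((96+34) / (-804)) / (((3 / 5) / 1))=-325 / 1206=-0.27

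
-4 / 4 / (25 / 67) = -2.68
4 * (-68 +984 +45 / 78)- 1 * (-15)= 47857 / 13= 3681.31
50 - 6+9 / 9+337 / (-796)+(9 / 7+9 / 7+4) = 284997 / 5572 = 51.15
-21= -21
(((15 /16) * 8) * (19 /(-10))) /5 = -57 /20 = -2.85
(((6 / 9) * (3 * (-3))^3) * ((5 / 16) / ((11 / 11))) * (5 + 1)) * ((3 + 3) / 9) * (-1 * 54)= 32805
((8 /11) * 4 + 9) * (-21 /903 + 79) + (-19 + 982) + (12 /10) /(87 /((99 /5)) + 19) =1737770577 /912890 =1903.59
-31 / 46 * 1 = -31 / 46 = -0.67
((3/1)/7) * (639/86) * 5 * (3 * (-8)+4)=-95850/301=-318.44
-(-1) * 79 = 79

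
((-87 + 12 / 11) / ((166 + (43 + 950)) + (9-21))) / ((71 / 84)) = -79380 / 895807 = -0.09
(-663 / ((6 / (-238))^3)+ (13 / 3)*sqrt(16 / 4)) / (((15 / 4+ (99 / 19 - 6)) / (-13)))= -367951174396 / 2025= -181704283.65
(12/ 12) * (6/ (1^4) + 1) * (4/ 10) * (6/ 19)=84/ 95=0.88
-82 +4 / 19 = -1554 / 19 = -81.79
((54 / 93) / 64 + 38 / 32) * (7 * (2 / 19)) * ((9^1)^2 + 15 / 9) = 8309 / 114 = 72.89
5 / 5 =1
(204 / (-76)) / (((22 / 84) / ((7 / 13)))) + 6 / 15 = -69536 / 13585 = -5.12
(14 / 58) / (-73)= -7 / 2117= -0.00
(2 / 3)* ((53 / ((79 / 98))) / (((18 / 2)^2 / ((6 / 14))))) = 0.23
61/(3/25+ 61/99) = 150975/1822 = 82.86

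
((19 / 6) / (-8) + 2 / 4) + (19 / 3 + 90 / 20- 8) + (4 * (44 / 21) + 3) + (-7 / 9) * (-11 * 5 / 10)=18745 / 1008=18.60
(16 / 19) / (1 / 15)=240 / 19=12.63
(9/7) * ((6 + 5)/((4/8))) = 198/7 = 28.29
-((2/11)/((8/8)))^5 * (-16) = 512/161051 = 0.00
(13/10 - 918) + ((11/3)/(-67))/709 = -1306380113/1425090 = -916.70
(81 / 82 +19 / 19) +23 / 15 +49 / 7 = 12941 / 1230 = 10.52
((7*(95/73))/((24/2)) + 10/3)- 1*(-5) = 2655/292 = 9.09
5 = 5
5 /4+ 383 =1537 /4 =384.25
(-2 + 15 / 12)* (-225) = 168.75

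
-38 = -38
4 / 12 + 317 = 952 / 3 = 317.33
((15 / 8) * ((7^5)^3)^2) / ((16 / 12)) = 1014270313081151613953846205 / 32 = 31695947283785987936057690.00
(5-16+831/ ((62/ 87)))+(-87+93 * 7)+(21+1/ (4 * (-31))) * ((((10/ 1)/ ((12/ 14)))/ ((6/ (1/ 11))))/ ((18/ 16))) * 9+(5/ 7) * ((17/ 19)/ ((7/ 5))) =9995894687/ 5714478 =1749.22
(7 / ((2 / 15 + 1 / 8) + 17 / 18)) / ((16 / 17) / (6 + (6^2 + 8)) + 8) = 44625 / 61486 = 0.73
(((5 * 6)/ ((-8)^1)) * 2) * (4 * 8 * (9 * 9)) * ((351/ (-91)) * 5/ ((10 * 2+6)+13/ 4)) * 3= 3499200/ 91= 38452.75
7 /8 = 0.88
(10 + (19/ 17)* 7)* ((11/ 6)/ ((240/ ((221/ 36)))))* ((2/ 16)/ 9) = 14443/ 1244160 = 0.01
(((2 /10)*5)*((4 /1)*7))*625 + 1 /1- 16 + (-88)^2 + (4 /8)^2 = 100917 /4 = 25229.25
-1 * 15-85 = -100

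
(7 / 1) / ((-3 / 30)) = -70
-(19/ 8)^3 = -6859/ 512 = -13.40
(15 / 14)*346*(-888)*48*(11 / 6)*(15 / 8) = -380219400 / 7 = -54317057.14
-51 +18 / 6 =-48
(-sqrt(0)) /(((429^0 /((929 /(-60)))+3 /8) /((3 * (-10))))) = 0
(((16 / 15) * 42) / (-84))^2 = 64 / 225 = 0.28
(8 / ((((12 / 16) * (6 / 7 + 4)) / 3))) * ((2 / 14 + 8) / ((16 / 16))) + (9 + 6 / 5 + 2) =5597 / 85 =65.85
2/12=1/6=0.17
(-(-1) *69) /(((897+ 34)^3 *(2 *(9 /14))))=23 /345837639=0.00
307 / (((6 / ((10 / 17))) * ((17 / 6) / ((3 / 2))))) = 4605 / 289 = 15.93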